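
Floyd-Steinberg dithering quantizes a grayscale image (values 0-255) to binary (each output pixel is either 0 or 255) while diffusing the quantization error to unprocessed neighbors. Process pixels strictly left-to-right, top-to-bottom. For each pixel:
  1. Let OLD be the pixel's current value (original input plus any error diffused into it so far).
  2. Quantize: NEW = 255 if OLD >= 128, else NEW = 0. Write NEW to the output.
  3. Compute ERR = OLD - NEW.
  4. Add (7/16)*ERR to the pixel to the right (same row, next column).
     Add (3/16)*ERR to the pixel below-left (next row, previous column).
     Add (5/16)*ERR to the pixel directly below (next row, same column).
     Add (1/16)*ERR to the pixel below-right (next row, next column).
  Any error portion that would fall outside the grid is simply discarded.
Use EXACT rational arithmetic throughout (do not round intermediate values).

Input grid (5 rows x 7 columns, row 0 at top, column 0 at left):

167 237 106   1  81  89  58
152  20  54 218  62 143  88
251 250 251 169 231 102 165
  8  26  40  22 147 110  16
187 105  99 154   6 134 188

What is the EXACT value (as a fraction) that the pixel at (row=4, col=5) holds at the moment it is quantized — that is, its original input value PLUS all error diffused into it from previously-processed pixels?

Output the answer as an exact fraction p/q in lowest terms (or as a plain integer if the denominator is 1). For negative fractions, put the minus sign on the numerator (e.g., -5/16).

(0,0): OLD=167 → NEW=255, ERR=-88
(0,1): OLD=397/2 → NEW=255, ERR=-113/2
(0,2): OLD=2601/32 → NEW=0, ERR=2601/32
(0,3): OLD=18719/512 → NEW=0, ERR=18719/512
(0,4): OLD=794585/8192 → NEW=0, ERR=794585/8192
(0,5): OLD=17227503/131072 → NEW=255, ERR=-16195857/131072
(0,6): OLD=8263817/2097152 → NEW=0, ERR=8263817/2097152
(1,0): OLD=3645/32 → NEW=0, ERR=3645/32
(1,1): OLD=15851/256 → NEW=0, ERR=15851/256
(1,2): OLD=899591/8192 → NEW=0, ERR=899591/8192
(1,3): OLD=9854491/32768 → NEW=255, ERR=1498651/32768
(1,4): OLD=191756945/2097152 → NEW=0, ERR=191756945/2097152
(1,5): OLD=2536559521/16777216 → NEW=255, ERR=-1741630559/16777216
(1,6): OLD=9688389199/268435456 → NEW=0, ERR=9688389199/268435456
(2,0): OLD=1221449/4096 → NEW=255, ERR=176969/4096
(2,1): OLD=41413619/131072 → NEW=255, ERR=7990259/131072
(2,2): OLD=680383769/2097152 → NEW=255, ERR=145610009/2097152
(2,3): OLD=3987551761/16777216 → NEW=255, ERR=-290638319/16777216
(2,4): OLD=31593408769/134217728 → NEW=255, ERR=-2632111871/134217728
(2,5): OLD=315516709835/4294967296 → NEW=0, ERR=315516709835/4294967296
(2,6): OLD=13876544343101/68719476736 → NEW=255, ERR=-3646922224579/68719476736
(3,0): OLD=69063033/2097152 → NEW=0, ERR=69063033/2097152
(3,1): OLD=1261257669/16777216 → NEW=0, ERR=1261257669/16777216
(3,2): OLD=12770730239/134217728 → NEW=0, ERR=12770730239/134217728
(3,3): OLD=31609231033/536870912 → NEW=0, ERR=31609231033/536870912
(3,4): OLD=12322888838521/68719476736 → NEW=255, ERR=-5200577729159/68719476736
(3,5): OLD=48747581893179/549755813888 → NEW=0, ERR=48747581893179/549755813888
(3,6): OLD=376479811483301/8796093022208 → NEW=0, ERR=376479811483301/8796093022208
(4,0): OLD=56743724599/268435456 → NEW=255, ERR=-11707316681/268435456
(4,1): OLD=555385412491/4294967296 → NEW=255, ERR=-539831247989/4294967296
(4,2): OLD=6149229807237/68719476736 → NEW=0, ERR=6149229807237/68719476736
(4,3): OLD=111768093942087/549755813888 → NEW=255, ERR=-28419638599353/549755813888
(4,4): OLD=-87786711485627/4398046511104 → NEW=0, ERR=-87786711485627/4398046511104
(4,5): OLD=21993381515387045/140737488355328 → NEW=255, ERR=-13894678015221595/140737488355328
Target (4,5): original=134, with diffused error = 21993381515387045/140737488355328

Answer: 21993381515387045/140737488355328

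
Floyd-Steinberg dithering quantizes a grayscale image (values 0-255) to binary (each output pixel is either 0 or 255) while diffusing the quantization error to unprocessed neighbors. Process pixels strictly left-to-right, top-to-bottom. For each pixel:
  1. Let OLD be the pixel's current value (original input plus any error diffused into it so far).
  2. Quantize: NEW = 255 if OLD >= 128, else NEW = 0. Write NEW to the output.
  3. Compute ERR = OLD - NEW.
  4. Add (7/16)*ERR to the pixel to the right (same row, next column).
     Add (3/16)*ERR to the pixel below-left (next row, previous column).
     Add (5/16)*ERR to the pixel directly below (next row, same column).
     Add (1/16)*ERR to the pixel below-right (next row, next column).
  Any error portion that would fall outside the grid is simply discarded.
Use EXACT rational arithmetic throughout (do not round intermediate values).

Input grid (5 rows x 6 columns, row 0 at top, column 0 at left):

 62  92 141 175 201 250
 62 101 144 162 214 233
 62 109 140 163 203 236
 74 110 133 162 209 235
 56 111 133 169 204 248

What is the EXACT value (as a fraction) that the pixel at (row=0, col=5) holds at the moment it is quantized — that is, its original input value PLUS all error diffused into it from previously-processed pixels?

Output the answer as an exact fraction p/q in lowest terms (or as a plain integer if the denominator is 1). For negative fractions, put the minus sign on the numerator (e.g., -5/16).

Answer: 107940633/524288

Derivation:
(0,0): OLD=62 → NEW=0, ERR=62
(0,1): OLD=953/8 → NEW=0, ERR=953/8
(0,2): OLD=24719/128 → NEW=255, ERR=-7921/128
(0,3): OLD=302953/2048 → NEW=255, ERR=-219287/2048
(0,4): OLD=5051359/32768 → NEW=255, ERR=-3304481/32768
(0,5): OLD=107940633/524288 → NEW=255, ERR=-25752807/524288
Target (0,5): original=250, with diffused error = 107940633/524288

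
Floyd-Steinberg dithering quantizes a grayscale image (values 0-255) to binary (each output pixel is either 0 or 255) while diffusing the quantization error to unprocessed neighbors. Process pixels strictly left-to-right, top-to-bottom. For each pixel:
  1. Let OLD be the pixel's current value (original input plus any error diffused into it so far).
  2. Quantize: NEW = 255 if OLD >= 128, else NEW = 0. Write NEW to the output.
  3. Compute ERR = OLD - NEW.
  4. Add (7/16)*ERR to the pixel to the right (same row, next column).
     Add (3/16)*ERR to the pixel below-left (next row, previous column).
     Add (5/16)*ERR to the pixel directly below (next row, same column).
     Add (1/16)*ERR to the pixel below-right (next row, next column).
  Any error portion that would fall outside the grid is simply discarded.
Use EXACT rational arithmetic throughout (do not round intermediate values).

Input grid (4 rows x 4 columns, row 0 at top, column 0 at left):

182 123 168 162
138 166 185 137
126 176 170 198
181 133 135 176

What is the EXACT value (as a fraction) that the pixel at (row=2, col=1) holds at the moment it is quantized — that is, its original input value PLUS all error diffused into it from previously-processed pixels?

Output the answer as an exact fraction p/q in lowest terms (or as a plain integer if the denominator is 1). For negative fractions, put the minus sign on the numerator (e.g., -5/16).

(0,0): OLD=182 → NEW=255, ERR=-73
(0,1): OLD=1457/16 → NEW=0, ERR=1457/16
(0,2): OLD=53207/256 → NEW=255, ERR=-12073/256
(0,3): OLD=579041/4096 → NEW=255, ERR=-465439/4096
(1,0): OLD=33859/256 → NEW=255, ERR=-31421/256
(1,1): OLD=260821/2048 → NEW=0, ERR=260821/2048
(1,2): OLD=13786489/65536 → NEW=255, ERR=-2925191/65536
(1,3): OLD=82852767/1048576 → NEW=0, ERR=82852767/1048576
(2,0): OLD=3654391/32768 → NEW=0, ERR=3654391/32768
(2,1): OLD=260622861/1048576 → NEW=255, ERR=-6764019/1048576
Target (2,1): original=176, with diffused error = 260622861/1048576

Answer: 260622861/1048576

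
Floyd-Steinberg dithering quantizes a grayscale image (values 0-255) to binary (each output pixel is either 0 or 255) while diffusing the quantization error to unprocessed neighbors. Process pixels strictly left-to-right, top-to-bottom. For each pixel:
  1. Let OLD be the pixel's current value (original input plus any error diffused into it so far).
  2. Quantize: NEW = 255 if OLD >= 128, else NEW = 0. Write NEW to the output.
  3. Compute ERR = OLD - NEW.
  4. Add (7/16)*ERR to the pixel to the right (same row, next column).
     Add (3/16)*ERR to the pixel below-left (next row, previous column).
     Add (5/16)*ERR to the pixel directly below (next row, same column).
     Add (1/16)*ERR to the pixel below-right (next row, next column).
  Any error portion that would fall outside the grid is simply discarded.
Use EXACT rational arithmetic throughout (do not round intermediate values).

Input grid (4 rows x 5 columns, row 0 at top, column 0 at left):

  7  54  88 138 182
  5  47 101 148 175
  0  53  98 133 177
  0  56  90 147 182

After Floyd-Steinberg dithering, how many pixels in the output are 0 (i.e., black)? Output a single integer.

(0,0): OLD=7 → NEW=0, ERR=7
(0,1): OLD=913/16 → NEW=0, ERR=913/16
(0,2): OLD=28919/256 → NEW=0, ERR=28919/256
(0,3): OLD=767681/4096 → NEW=255, ERR=-276799/4096
(0,4): OLD=9989959/65536 → NEW=255, ERR=-6721721/65536
(1,0): OLD=4579/256 → NEW=0, ERR=4579/256
(1,1): OLD=193077/2048 → NEW=0, ERR=193077/2048
(1,2): OLD=11039065/65536 → NEW=255, ERR=-5672615/65536
(1,3): OLD=20143781/262144 → NEW=0, ERR=20143781/262144
(1,4): OLD=722860111/4194304 → NEW=255, ERR=-346687409/4194304
(2,0): OLD=762391/32768 → NEW=0, ERR=762391/32768
(2,1): OLD=81294701/1048576 → NEW=0, ERR=81294701/1048576
(2,2): OLD=2100001671/16777216 → NEW=0, ERR=2100001671/16777216
(2,3): OLD=51235498917/268435456 → NEW=255, ERR=-17215542363/268435456
(2,4): OLD=549387675715/4294967296 → NEW=0, ERR=549387675715/4294967296
(3,0): OLD=365866663/16777216 → NEW=0, ERR=365866663/16777216
(3,1): OLD=15393688731/134217728 → NEW=0, ERR=15393688731/134217728
(3,2): OLD=739223648921/4294967296 → NEW=255, ERR=-355993011559/4294967296
(3,3): OLD=1052291508145/8589934592 → NEW=0, ERR=1052291508145/8589934592
(3,4): OLD=37322909490453/137438953472 → NEW=255, ERR=2275976355093/137438953472
Output grid:
  Row 0: ...##  (3 black, running=3)
  Row 1: ..#.#  (3 black, running=6)
  Row 2: ...#.  (4 black, running=10)
  Row 3: ..#.#  (3 black, running=13)

Answer: 13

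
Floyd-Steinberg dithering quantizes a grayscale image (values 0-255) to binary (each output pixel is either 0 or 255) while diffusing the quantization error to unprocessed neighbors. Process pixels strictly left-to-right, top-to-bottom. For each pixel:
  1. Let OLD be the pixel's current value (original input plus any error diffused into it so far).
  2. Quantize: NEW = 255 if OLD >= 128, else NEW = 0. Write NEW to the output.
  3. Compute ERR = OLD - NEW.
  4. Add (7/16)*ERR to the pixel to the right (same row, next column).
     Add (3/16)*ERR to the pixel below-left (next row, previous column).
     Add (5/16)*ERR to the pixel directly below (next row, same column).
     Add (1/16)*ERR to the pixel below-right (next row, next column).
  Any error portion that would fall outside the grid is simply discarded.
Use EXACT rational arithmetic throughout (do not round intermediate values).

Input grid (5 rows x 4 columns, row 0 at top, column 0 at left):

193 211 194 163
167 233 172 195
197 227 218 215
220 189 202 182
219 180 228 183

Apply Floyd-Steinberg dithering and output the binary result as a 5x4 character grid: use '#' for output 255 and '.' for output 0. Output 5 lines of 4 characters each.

Answer: ###.
##.#
####
#.##
###.

Derivation:
(0,0): OLD=193 → NEW=255, ERR=-62
(0,1): OLD=1471/8 → NEW=255, ERR=-569/8
(0,2): OLD=20849/128 → NEW=255, ERR=-11791/128
(0,3): OLD=251287/2048 → NEW=0, ERR=251287/2048
(1,0): OLD=17189/128 → NEW=255, ERR=-15451/128
(1,1): OLD=140099/1024 → NEW=255, ERR=-121021/1024
(1,2): OLD=3606719/32768 → NEW=0, ERR=3606719/32768
(1,3): OLD=144567657/524288 → NEW=255, ERR=10874217/524288
(2,0): OLD=2246545/16384 → NEW=255, ERR=-1931375/16384
(2,1): OLD=79475467/524288 → NEW=255, ERR=-54217973/524288
(2,2): OLD=213548519/1048576 → NEW=255, ERR=-53838361/1048576
(2,3): OLD=3454390091/16777216 → NEW=255, ERR=-823799989/16777216
(3,0): OLD=1373819841/8388608 → NEW=255, ERR=-765275199/8388608
(3,1): OLD=13391801695/134217728 → NEW=0, ERR=13391801695/134217728
(3,2): OLD=459426756897/2147483648 → NEW=255, ERR=-88181573343/2147483648
(3,3): OLD=4998708413287/34359738368 → NEW=255, ERR=-3763024870553/34359738368
(4,0): OLD=449252308077/2147483648 → NEW=255, ERR=-98356022163/2147483648
(4,1): OLD=3053574857863/17179869184 → NEW=255, ERR=-1327291784057/17179869184
(4,2): OLD=91846941344487/549755813888 → NEW=255, ERR=-48340791196953/549755813888
(4,3): OLD=947683012265345/8796093022208 → NEW=0, ERR=947683012265345/8796093022208
Row 0: ###.
Row 1: ##.#
Row 2: ####
Row 3: #.##
Row 4: ###.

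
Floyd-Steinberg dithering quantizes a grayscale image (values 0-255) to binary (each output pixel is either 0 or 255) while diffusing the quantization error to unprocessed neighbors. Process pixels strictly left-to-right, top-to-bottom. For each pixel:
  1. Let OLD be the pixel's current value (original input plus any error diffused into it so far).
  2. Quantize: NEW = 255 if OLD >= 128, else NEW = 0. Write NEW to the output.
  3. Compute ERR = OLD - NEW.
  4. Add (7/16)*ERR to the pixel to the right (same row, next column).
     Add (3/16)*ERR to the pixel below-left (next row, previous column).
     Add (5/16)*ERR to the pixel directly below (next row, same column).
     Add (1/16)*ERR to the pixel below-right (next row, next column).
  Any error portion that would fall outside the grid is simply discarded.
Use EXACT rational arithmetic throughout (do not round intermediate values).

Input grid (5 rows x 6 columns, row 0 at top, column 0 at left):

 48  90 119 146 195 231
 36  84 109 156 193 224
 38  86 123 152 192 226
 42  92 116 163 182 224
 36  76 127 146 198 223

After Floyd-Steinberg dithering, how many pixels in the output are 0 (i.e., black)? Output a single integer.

Answer: 14

Derivation:
(0,0): OLD=48 → NEW=0, ERR=48
(0,1): OLD=111 → NEW=0, ERR=111
(0,2): OLD=2681/16 → NEW=255, ERR=-1399/16
(0,3): OLD=27583/256 → NEW=0, ERR=27583/256
(0,4): OLD=991801/4096 → NEW=255, ERR=-52679/4096
(0,5): OLD=14770063/65536 → NEW=255, ERR=-1941617/65536
(1,0): OLD=1149/16 → NEW=0, ERR=1149/16
(1,1): OLD=17499/128 → NEW=255, ERR=-15141/128
(1,2): OLD=233735/4096 → NEW=0, ERR=233735/4096
(1,3): OLD=3387555/16384 → NEW=255, ERR=-790365/16384
(1,4): OLD=177267025/1048576 → NEW=255, ERR=-90119855/1048576
(1,5): OLD=2958442215/16777216 → NEW=255, ERR=-1319747865/16777216
(2,0): OLD=78361/2048 → NEW=0, ERR=78361/2048
(2,1): OLD=5305939/65536 → NEW=0, ERR=5305939/65536
(2,2): OLD=167578649/1048576 → NEW=255, ERR=-99808231/1048576
(2,3): OLD=694019505/8388608 → NEW=0, ERR=694019505/8388608
(2,4): OLD=49277714867/268435456 → NEW=255, ERR=-19173326413/268435456
(2,5): OLD=707798811925/4294967296 → NEW=255, ERR=-387417848555/4294967296
(3,0): OLD=72495769/1048576 → NEW=0, ERR=72495769/1048576
(3,1): OLD=1108072757/8388608 → NEW=255, ERR=-1031022283/8388608
(3,2): OLD=3560494967/67108864 → NEW=0, ERR=3560494967/67108864
(3,3): OLD=827745762749/4294967296 → NEW=255, ERR=-267470897731/4294967296
(3,4): OLD=4146933404845/34359738368 → NEW=0, ERR=4146933404845/34359738368
(3,5): OLD=134222936421763/549755813888 → NEW=255, ERR=-5964796119677/549755813888
(4,0): OLD=4638602119/134217728 → NEW=0, ERR=4638602119/134217728
(4,1): OLD=143839617675/2147483648 → NEW=0, ERR=143839617675/2147483648
(4,2): OLD=10550190480273/68719476736 → NEW=255, ERR=-6973276087407/68719476736
(4,3): OLD=118845640500245/1099511627776 → NEW=0, ERR=118845640500245/1099511627776
(4,4): OLD=4874420338534085/17592186044416 → NEW=255, ERR=388412897208005/17592186044416
(4,5): OLD=66656672611064643/281474976710656 → NEW=255, ERR=-5119446450152637/281474976710656
Output grid:
  Row 0: ..#.##  (3 black, running=3)
  Row 1: .#.###  (2 black, running=5)
  Row 2: ..#.##  (3 black, running=8)
  Row 3: .#.#.#  (3 black, running=11)
  Row 4: ..#.##  (3 black, running=14)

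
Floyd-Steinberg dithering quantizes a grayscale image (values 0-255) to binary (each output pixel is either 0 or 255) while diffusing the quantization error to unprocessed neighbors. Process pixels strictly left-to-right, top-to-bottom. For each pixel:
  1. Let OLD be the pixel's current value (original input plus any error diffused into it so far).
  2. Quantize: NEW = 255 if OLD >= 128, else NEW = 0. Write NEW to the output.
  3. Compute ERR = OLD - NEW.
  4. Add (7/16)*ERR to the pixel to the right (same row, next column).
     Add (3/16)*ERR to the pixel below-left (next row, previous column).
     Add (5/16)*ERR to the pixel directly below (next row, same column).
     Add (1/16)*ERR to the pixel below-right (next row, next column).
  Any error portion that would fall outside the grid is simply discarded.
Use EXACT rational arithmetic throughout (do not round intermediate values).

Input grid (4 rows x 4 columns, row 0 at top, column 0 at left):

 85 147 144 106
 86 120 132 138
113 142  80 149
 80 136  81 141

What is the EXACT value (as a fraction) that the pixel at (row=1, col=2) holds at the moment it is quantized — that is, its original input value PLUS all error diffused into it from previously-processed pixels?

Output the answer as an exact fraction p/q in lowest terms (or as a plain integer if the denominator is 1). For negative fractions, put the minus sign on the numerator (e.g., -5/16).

(0,0): OLD=85 → NEW=0, ERR=85
(0,1): OLD=2947/16 → NEW=255, ERR=-1133/16
(0,2): OLD=28933/256 → NEW=0, ERR=28933/256
(0,3): OLD=636707/4096 → NEW=255, ERR=-407773/4096
(1,0): OLD=25417/256 → NEW=0, ERR=25417/256
(1,1): OLD=343679/2048 → NEW=255, ERR=-178561/2048
(1,2): OLD=6952171/65536 → NEW=0, ERR=6952171/65536
Target (1,2): original=132, with diffused error = 6952171/65536

Answer: 6952171/65536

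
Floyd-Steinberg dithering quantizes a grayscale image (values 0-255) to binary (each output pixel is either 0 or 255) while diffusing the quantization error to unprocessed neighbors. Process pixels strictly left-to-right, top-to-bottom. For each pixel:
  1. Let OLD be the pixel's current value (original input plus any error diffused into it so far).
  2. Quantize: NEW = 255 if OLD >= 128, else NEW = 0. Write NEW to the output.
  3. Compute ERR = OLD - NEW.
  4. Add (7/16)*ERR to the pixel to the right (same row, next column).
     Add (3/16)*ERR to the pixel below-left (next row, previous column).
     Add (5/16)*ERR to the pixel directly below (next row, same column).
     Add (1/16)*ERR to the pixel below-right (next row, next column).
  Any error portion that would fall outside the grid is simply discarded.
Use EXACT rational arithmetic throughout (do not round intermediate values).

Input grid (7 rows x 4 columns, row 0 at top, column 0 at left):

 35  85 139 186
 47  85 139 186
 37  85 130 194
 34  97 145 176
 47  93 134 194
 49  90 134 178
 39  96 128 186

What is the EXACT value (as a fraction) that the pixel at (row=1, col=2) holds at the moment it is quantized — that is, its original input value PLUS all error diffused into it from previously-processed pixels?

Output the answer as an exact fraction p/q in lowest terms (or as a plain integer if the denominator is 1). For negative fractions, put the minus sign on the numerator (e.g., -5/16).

(0,0): OLD=35 → NEW=0, ERR=35
(0,1): OLD=1605/16 → NEW=0, ERR=1605/16
(0,2): OLD=46819/256 → NEW=255, ERR=-18461/256
(0,3): OLD=632629/4096 → NEW=255, ERR=-411851/4096
(1,0): OLD=19647/256 → NEW=0, ERR=19647/256
(1,1): OLD=283833/2048 → NEW=255, ERR=-238407/2048
(1,2): OLD=3470253/65536 → NEW=0, ERR=3470253/65536
Target (1,2): original=139, with diffused error = 3470253/65536

Answer: 3470253/65536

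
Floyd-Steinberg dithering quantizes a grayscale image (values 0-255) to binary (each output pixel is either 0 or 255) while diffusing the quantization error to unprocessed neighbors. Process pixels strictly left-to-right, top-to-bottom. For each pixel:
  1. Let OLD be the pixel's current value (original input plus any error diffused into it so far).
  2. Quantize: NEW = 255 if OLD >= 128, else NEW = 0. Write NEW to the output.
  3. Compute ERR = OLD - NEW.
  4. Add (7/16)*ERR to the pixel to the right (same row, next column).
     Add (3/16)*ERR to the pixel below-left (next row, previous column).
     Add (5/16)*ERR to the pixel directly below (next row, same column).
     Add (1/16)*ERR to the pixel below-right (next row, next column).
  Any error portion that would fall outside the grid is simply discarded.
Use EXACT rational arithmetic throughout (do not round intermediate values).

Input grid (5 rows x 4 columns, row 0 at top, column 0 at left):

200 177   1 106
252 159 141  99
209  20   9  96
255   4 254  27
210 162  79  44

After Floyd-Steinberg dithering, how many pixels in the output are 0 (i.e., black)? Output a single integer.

(0,0): OLD=200 → NEW=255, ERR=-55
(0,1): OLD=2447/16 → NEW=255, ERR=-1633/16
(0,2): OLD=-11175/256 → NEW=0, ERR=-11175/256
(0,3): OLD=355951/4096 → NEW=0, ERR=355951/4096
(1,0): OLD=55213/256 → NEW=255, ERR=-10067/256
(1,1): OLD=201275/2048 → NEW=0, ERR=201275/2048
(1,2): OLD=11814231/65536 → NEW=255, ERR=-4897449/65536
(1,3): OLD=95142161/1048576 → NEW=0, ERR=95142161/1048576
(2,0): OLD=7049657/32768 → NEW=255, ERR=-1306183/32768
(2,1): OLD=17619459/1048576 → NEW=0, ERR=17619459/1048576
(2,2): OLD=33876815/2097152 → NEW=0, ERR=33876815/2097152
(2,3): OLD=4253066419/33554432 → NEW=0, ERR=4253066419/33554432
(3,0): OLD=4122059177/16777216 → NEW=255, ERR=-156130903/16777216
(3,1): OLD=1534660087/268435456 → NEW=0, ERR=1534660087/268435456
(3,2): OLD=1229929650953/4294967296 → NEW=255, ERR=134712990473/4294967296
(3,3): OLD=5589759030463/68719476736 → NEW=0, ERR=5589759030463/68719476736
(4,0): OLD=894056640181/4294967296 → NEW=255, ERR=-201160020299/4294967296
(4,1): OLD=5105688678175/34359738368 → NEW=255, ERR=-3656044605665/34359738368
(4,2): OLD=63615983426495/1099511627776 → NEW=0, ERR=63615983426495/1099511627776
(4,3): OLD=1701035317937897/17592186044416 → NEW=0, ERR=1701035317937897/17592186044416
Output grid:
  Row 0: ##..  (2 black, running=2)
  Row 1: #.#.  (2 black, running=4)
  Row 2: #...  (3 black, running=7)
  Row 3: #.#.  (2 black, running=9)
  Row 4: ##..  (2 black, running=11)

Answer: 11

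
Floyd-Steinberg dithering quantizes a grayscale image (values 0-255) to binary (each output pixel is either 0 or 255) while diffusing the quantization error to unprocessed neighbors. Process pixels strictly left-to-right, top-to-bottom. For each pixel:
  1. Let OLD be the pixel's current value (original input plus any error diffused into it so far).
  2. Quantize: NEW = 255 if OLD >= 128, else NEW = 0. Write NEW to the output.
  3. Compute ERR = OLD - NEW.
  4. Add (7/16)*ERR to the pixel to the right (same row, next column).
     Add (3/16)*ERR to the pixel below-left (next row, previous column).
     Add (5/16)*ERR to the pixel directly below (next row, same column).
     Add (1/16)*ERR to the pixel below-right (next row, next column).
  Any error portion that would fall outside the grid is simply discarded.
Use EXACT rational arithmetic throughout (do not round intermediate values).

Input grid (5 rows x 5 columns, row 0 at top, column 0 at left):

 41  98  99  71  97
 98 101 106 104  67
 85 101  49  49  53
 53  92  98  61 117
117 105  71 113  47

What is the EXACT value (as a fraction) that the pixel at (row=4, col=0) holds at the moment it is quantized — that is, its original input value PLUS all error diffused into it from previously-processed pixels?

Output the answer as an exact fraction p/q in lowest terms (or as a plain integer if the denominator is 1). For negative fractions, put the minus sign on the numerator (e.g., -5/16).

Answer: 326213124199/2147483648

Derivation:
(0,0): OLD=41 → NEW=0, ERR=41
(0,1): OLD=1855/16 → NEW=0, ERR=1855/16
(0,2): OLD=38329/256 → NEW=255, ERR=-26951/256
(0,3): OLD=102159/4096 → NEW=0, ERR=102159/4096
(0,4): OLD=7072105/65536 → NEW=0, ERR=7072105/65536
(1,0): OLD=33933/256 → NEW=255, ERR=-31347/256
(1,1): OLD=136155/2048 → NEW=0, ERR=136155/2048
(1,2): OLD=7478263/65536 → NEW=0, ERR=7478263/65536
(1,3): OLD=45972331/262144 → NEW=255, ERR=-20874389/262144
(1,4): OLD=282877921/4194304 → NEW=0, ERR=282877921/4194304
(2,0): OLD=1939865/32768 → NEW=0, ERR=1939865/32768
(2,1): OLD=169259043/1048576 → NEW=255, ERR=-98127837/1048576
(2,2): OLD=552668457/16777216 → NEW=0, ERR=552668457/16777216
(2,3): OLD=15651182443/268435456 → NEW=0, ERR=15651182443/268435456
(2,4): OLD=406337104173/4294967296 → NEW=0, ERR=406337104173/4294967296
(3,0): OLD=905187337/16777216 → NEW=0, ERR=905187337/16777216
(3,1): OLD=12916681301/134217728 → NEW=0, ERR=12916681301/134217728
(3,2): OLD=667786630839/4294967296 → NEW=255, ERR=-427430029641/4294967296
(3,3): OLD=476558363295/8589934592 → NEW=0, ERR=476558363295/8589934592
(3,4): OLD=23980474979195/137438953472 → NEW=255, ERR=-11066458156165/137438953472
(4,0): OLD=326213124199/2147483648 → NEW=255, ERR=-221395206041/2147483648
Target (4,0): original=117, with diffused error = 326213124199/2147483648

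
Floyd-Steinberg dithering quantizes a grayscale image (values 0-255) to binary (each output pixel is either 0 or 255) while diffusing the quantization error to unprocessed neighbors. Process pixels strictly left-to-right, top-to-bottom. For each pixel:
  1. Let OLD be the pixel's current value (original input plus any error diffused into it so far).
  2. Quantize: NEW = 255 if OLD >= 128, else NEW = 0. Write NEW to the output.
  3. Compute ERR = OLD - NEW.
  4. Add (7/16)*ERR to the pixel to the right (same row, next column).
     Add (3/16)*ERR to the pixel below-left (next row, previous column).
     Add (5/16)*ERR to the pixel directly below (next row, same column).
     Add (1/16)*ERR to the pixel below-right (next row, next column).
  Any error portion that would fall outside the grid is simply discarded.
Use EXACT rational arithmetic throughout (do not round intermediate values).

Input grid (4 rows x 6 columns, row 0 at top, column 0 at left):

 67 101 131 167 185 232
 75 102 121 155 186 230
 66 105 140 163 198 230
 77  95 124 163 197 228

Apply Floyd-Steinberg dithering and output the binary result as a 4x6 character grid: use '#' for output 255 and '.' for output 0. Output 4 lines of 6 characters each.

Answer: .#.###
..#.##
.#.###
.#.#.#

Derivation:
(0,0): OLD=67 → NEW=0, ERR=67
(0,1): OLD=2085/16 → NEW=255, ERR=-1995/16
(0,2): OLD=19571/256 → NEW=0, ERR=19571/256
(0,3): OLD=821029/4096 → NEW=255, ERR=-223451/4096
(0,4): OLD=10560003/65536 → NEW=255, ERR=-6151677/65536
(0,5): OLD=200207893/1048576 → NEW=255, ERR=-67178987/1048576
(1,0): OLD=18575/256 → NEW=0, ERR=18575/256
(1,1): OLD=232041/2048 → NEW=0, ERR=232041/2048
(1,2): OLD=11563037/65536 → NEW=255, ERR=-5148643/65536
(1,3): OLD=23791961/262144 → NEW=0, ERR=23791961/262144
(1,4): OLD=3035862507/16777216 → NEW=255, ERR=-1242327573/16777216
(1,5): OLD=46094713597/268435456 → NEW=255, ERR=-22356327683/268435456
(2,0): OLD=3601811/32768 → NEW=0, ERR=3601811/32768
(2,1): OLD=186961665/1048576 → NEW=255, ERR=-80425215/1048576
(2,2): OLD=1778250819/16777216 → NEW=0, ERR=1778250819/16777216
(2,3): OLD=29385563627/134217728 → NEW=255, ERR=-4839957013/134217728
(2,4): OLD=640551905601/4294967296 → NEW=255, ERR=-454664754879/4294967296
(2,5): OLD=10516284291799/68719476736 → NEW=255, ERR=-7007182275881/68719476736
(3,0): OLD=1626859747/16777216 → NEW=0, ERR=1626859747/16777216
(3,1): OLD=18817124519/134217728 → NEW=255, ERR=-15408396121/134217728
(3,2): OLD=102372466853/1073741824 → NEW=0, ERR=102372466853/1073741824
(3,3): OLD=12384548602799/68719476736 → NEW=255, ERR=-5138917964881/68719476736
(3,4): OLD=60379289854543/549755813888 → NEW=0, ERR=60379289854543/549755813888
(3,5): OLD=2089679858385473/8796093022208 → NEW=255, ERR=-153323862277567/8796093022208
Row 0: .#.###
Row 1: ..#.##
Row 2: .#.###
Row 3: .#.#.#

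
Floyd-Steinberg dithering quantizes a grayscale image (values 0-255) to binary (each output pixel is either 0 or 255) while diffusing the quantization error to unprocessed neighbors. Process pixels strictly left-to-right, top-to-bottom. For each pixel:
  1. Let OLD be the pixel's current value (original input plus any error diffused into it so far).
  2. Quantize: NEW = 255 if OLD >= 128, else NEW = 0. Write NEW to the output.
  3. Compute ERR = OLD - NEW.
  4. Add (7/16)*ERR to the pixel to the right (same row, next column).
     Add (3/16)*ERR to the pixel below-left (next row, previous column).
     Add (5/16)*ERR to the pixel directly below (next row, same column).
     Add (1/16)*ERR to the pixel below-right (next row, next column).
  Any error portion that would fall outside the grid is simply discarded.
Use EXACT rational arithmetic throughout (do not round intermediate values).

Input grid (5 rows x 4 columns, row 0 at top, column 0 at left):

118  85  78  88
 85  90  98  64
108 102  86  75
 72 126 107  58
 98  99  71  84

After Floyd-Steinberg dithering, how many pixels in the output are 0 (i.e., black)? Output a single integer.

Answer: 13

Derivation:
(0,0): OLD=118 → NEW=0, ERR=118
(0,1): OLD=1093/8 → NEW=255, ERR=-947/8
(0,2): OLD=3355/128 → NEW=0, ERR=3355/128
(0,3): OLD=203709/2048 → NEW=0, ERR=203709/2048
(1,0): OLD=12759/128 → NEW=0, ERR=12759/128
(1,1): OLD=111521/1024 → NEW=0, ERR=111521/1024
(1,2): OLD=5409653/32768 → NEW=255, ERR=-2946187/32768
(1,3): OLD=30086723/524288 → NEW=0, ERR=30086723/524288
(2,0): OLD=2614395/16384 → NEW=255, ERR=-1563525/16384
(2,1): OLD=43859129/524288 → NEW=0, ERR=43859129/524288
(2,2): OLD=117512269/1048576 → NEW=0, ERR=117512269/1048576
(2,3): OLD=2287466329/16777216 → NEW=255, ERR=-1990723751/16777216
(3,0): OLD=485393163/8388608 → NEW=0, ERR=485393163/8388608
(3,1): OLD=25837685845/134217728 → NEW=255, ERR=-8387834795/134217728
(3,2): OLD=209724325931/2147483648 → NEW=0, ERR=209724325931/2147483648
(3,3): OLD=2427537033133/34359738368 → NEW=0, ERR=2427537033133/34359738368
(4,0): OLD=224121346159/2147483648 → NEW=0, ERR=224121346159/2147483648
(4,1): OLD=2526435182733/17179869184 → NEW=255, ERR=-1854431459187/17179869184
(4,2): OLD=34983893823789/549755813888 → NEW=0, ERR=34983893823789/549755813888
(4,3): OLD=1231651460720971/8796093022208 → NEW=255, ERR=-1011352259942069/8796093022208
Output grid:
  Row 0: .#..  (3 black, running=3)
  Row 1: ..#.  (3 black, running=6)
  Row 2: #..#  (2 black, running=8)
  Row 3: .#..  (3 black, running=11)
  Row 4: .#.#  (2 black, running=13)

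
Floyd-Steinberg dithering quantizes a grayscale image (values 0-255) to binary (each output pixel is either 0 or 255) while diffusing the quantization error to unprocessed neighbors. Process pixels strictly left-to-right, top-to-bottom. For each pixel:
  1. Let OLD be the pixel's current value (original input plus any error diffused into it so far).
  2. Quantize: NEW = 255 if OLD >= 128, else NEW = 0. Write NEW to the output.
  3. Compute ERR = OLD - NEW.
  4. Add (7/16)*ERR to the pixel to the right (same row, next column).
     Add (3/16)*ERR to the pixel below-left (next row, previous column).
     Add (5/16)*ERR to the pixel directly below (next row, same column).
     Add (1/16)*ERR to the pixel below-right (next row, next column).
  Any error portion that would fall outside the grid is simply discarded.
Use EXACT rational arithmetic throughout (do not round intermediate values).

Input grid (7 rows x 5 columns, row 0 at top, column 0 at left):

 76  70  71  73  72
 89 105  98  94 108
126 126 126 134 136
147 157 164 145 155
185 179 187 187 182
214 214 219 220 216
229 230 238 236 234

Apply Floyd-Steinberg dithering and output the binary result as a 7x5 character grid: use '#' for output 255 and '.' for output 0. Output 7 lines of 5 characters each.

Answer: .....
#.##.
.#.#.
#.#.#
#####
##.##
#####

Derivation:
(0,0): OLD=76 → NEW=0, ERR=76
(0,1): OLD=413/4 → NEW=0, ERR=413/4
(0,2): OLD=7435/64 → NEW=0, ERR=7435/64
(0,3): OLD=126797/1024 → NEW=0, ERR=126797/1024
(0,4): OLD=2067227/16384 → NEW=0, ERR=2067227/16384
(1,0): OLD=8455/64 → NEW=255, ERR=-7865/64
(1,1): OLD=56337/512 → NEW=0, ERR=56337/512
(1,2): OLD=3475269/16384 → NEW=255, ERR=-702651/16384
(1,3): OLD=9492945/65536 → NEW=255, ERR=-7218735/65536
(1,4): OLD=112174611/1048576 → NEW=0, ERR=112174611/1048576
(2,0): OLD=886603/8192 → NEW=0, ERR=886603/8192
(2,1): OLD=50335113/262144 → NEW=255, ERR=-16511607/262144
(2,2): OLD=298908699/4194304 → NEW=0, ERR=298908699/4194304
(2,3): OLD=9941170145/67108864 → NEW=255, ERR=-7171590175/67108864
(2,4): OLD=124331647719/1073741824 → NEW=0, ERR=124331647719/1073741824
(3,0): OLD=708884347/4194304 → NEW=255, ERR=-360663173/4194304
(3,1): OLD=4020593855/33554432 → NEW=0, ERR=4020593855/33554432
(3,2): OLD=230552927109/1073741824 → NEW=255, ERR=-43251238011/1073741824
(3,3): OLD=258013840213/2147483648 → NEW=0, ERR=258013840213/2147483648
(3,4): OLD=8145681920121/34359738368 → NEW=255, ERR=-616051363719/34359738368
(4,0): OLD=96956373365/536870912 → NEW=255, ERR=-39945709195/536870912
(4,1): OLD=2937168185685/17179869184 → NEW=255, ERR=-1443698456235/17179869184
(4,2): OLD=46087056582875/274877906944 → NEW=255, ERR=-24006809687845/274877906944
(4,3): OLD=793658337837781/4398046511104 → NEW=255, ERR=-327843522493739/4398046511104
(4,4): OLD=10646346254854739/70368744177664 → NEW=255, ERR=-7297683510449581/70368744177664
(5,0): OLD=48101463246111/274877906944 → NEW=255, ERR=-21992403024609/274877906944
(5,1): OLD=289633311766909/2199023255552 → NEW=255, ERR=-271117618398851/2199023255552
(5,2): OLD=8341446170019525/70368744177664 → NEW=0, ERR=8341446170019525/70368744177664
(5,3): OLD=62955456771144443/281474976710656 → NEW=255, ERR=-8820662290072837/281474976710656
(5,4): OLD=744097227832926361/4503599627370496 → NEW=255, ERR=-404320677146550119/4503599627370496
(6,0): OLD=6364172232161615/35184372088832 → NEW=255, ERR=-2607842650490545/35184372088832
(6,1): OLD=198462645858878401/1125899906842624 → NEW=255, ERR=-88641830385990719/1125899906842624
(6,2): OLD=4089589558055253403/18014398509481984 → NEW=255, ERR=-504082061862652517/18014398509481984
(6,3): OLD=58954744499708493097/288230376151711744 → NEW=255, ERR=-14544001418978001623/288230376151711744
(6,4): OLD=838911543507232135007/4611686018427387904 → NEW=255, ERR=-337068391191751780513/4611686018427387904
Row 0: .....
Row 1: #.##.
Row 2: .#.#.
Row 3: #.#.#
Row 4: #####
Row 5: ##.##
Row 6: #####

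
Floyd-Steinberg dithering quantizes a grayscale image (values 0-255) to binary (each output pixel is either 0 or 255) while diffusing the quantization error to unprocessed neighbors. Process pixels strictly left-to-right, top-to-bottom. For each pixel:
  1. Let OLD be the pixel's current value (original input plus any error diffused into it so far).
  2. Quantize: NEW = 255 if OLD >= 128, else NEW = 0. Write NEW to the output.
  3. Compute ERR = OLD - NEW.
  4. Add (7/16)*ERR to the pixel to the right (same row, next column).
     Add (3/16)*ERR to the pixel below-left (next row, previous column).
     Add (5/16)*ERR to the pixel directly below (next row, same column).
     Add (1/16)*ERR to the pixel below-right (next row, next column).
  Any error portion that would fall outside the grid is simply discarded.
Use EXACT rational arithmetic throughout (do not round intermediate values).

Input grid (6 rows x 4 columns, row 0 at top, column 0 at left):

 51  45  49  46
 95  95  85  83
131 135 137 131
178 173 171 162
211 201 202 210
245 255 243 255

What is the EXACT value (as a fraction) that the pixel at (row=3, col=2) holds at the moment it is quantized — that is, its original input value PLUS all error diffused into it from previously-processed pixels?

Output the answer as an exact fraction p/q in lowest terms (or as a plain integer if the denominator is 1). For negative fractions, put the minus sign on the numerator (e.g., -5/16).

(0,0): OLD=51 → NEW=0, ERR=51
(0,1): OLD=1077/16 → NEW=0, ERR=1077/16
(0,2): OLD=20083/256 → NEW=0, ERR=20083/256
(0,3): OLD=328997/4096 → NEW=0, ERR=328997/4096
(1,0): OLD=31631/256 → NEW=0, ERR=31631/256
(1,1): OLD=385001/2048 → NEW=255, ERR=-137239/2048
(1,2): OLD=6518557/65536 → NEW=0, ERR=6518557/65536
(1,3): OLD=164122715/1048576 → NEW=255, ERR=-103264165/1048576
(2,0): OLD=5146131/32768 → NEW=255, ERR=-3209709/32768
(2,1): OLD=102316801/1048576 → NEW=0, ERR=102316801/1048576
(2,2): OLD=394515237/2097152 → NEW=255, ERR=-140258523/2097152
(2,3): OLD=2589773105/33554432 → NEW=0, ERR=2589773105/33554432
(3,0): OLD=2779741411/16777216 → NEW=255, ERR=-1498448669/16777216
(3,1): OLD=39125961725/268435456 → NEW=255, ERR=-29325079555/268435456
(3,2): OLD=527746051587/4294967296 → NEW=0, ERR=527746051587/4294967296
Target (3,2): original=171, with diffused error = 527746051587/4294967296

Answer: 527746051587/4294967296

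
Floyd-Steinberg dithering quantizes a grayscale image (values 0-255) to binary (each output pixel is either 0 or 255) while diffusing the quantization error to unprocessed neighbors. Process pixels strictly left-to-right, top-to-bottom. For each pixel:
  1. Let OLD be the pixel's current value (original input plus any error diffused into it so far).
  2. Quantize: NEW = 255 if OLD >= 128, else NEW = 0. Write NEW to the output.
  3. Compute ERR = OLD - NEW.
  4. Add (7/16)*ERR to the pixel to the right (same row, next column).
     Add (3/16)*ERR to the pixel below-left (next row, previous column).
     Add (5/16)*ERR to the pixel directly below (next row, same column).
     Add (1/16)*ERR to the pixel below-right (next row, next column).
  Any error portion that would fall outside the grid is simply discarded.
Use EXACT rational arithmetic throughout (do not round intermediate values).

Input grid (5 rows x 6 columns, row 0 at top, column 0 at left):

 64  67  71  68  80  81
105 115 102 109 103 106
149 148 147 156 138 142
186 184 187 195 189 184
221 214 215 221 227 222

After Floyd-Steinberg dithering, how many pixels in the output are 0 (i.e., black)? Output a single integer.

(0,0): OLD=64 → NEW=0, ERR=64
(0,1): OLD=95 → NEW=0, ERR=95
(0,2): OLD=1801/16 → NEW=0, ERR=1801/16
(0,3): OLD=30015/256 → NEW=0, ERR=30015/256
(0,4): OLD=537785/4096 → NEW=255, ERR=-506695/4096
(0,5): OLD=1761551/65536 → NEW=0, ERR=1761551/65536
(1,0): OLD=2285/16 → NEW=255, ERR=-1795/16
(1,1): OLD=15451/128 → NEW=0, ERR=15451/128
(1,2): OLD=892551/4096 → NEW=255, ERR=-151929/4096
(1,3): OLD=1855523/16384 → NEW=0, ERR=1855523/16384
(1,4): OLD=132390865/1048576 → NEW=0, ERR=132390865/1048576
(1,5): OLD=2716331111/16777216 → NEW=255, ERR=-1561858969/16777216
(2,0): OLD=279705/2048 → NEW=255, ERR=-242535/2048
(2,1): OLD=7860691/65536 → NEW=0, ERR=7860691/65536
(2,2): OLD=227188377/1048576 → NEW=255, ERR=-40198503/1048576
(2,3): OLD=1643951153/8388608 → NEW=255, ERR=-495143887/8388608
(2,4): OLD=37917826355/268435456 → NEW=255, ERR=-30533214925/268435456
(2,5): OLD=305096195477/4294967296 → NEW=0, ERR=305096195477/4294967296
(3,0): OLD=179811609/1048576 → NEW=255, ERR=-87575271/1048576
(3,1): OLD=1429031349/8388608 → NEW=255, ERR=-710063691/8388608
(3,2): OLD=9020532983/67108864 → NEW=255, ERR=-8092227337/67108864
(3,3): OLD=429822773821/4294967296 → NEW=0, ERR=429822773821/4294967296
(3,4): OLD=7107929121069/34359738368 → NEW=255, ERR=-1653804162771/34359738368
(3,5): OLD=97874036924675/549755813888 → NEW=255, ERR=-42313695616765/549755813888
(4,0): OLD=24028915975/134217728 → NEW=255, ERR=-10196604665/134217728
(4,1): OLD=271617174027/2147483648 → NEW=0, ERR=271617174027/2147483648
(4,2): OLD=16913730898449/68719476736 → NEW=255, ERR=-609735669231/68719476736
(4,3): OLD=254900476189845/1099511627776 → NEW=255, ERR=-25474988893035/1099511627776
(4,4): OLD=3406645100185413/17592186044416 → NEW=255, ERR=-1079362341140667/17592186044416
(4,5): OLD=47314969411759811/281474976710656 → NEW=255, ERR=-24461149649457469/281474976710656
Output grid:
  Row 0: ....#.  (5 black, running=5)
  Row 1: #.#..#  (3 black, running=8)
  Row 2: #.###.  (2 black, running=10)
  Row 3: ###.##  (1 black, running=11)
  Row 4: #.####  (1 black, running=12)

Answer: 12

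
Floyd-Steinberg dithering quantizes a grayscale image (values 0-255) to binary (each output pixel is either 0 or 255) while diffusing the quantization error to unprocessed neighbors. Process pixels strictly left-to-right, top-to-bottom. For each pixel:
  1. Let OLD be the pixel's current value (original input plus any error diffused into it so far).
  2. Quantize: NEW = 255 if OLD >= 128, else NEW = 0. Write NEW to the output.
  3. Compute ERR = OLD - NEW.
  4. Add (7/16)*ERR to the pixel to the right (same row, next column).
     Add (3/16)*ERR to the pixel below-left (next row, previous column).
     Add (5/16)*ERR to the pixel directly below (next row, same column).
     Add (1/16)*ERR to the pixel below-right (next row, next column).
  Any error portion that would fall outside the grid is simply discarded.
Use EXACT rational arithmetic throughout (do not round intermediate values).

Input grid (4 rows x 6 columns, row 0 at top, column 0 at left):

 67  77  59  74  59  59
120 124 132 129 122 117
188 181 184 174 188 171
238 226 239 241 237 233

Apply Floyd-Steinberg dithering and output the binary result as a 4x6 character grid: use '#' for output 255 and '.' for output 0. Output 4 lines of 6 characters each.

Answer: ......
#####.
#.#.##
######

Derivation:
(0,0): OLD=67 → NEW=0, ERR=67
(0,1): OLD=1701/16 → NEW=0, ERR=1701/16
(0,2): OLD=27011/256 → NEW=0, ERR=27011/256
(0,3): OLD=492181/4096 → NEW=0, ERR=492181/4096
(0,4): OLD=7311891/65536 → NEW=0, ERR=7311891/65536
(0,5): OLD=113049221/1048576 → NEW=0, ERR=113049221/1048576
(1,0): OLD=41183/256 → NEW=255, ERR=-24097/256
(1,1): OLD=286745/2048 → NEW=255, ERR=-235495/2048
(1,2): OLD=9426701/65536 → NEW=255, ERR=-7284979/65536
(1,3): OLD=38124105/262144 → NEW=255, ERR=-28722615/262144
(1,4): OLD=2292684411/16777216 → NEW=255, ERR=-1985505669/16777216
(1,5): OLD=28424190445/268435456 → NEW=0, ERR=28424190445/268435456
(2,0): OLD=4490019/32768 → NEW=255, ERR=-3865821/32768
(2,1): OLD=69967793/1048576 → NEW=0, ERR=69967793/1048576
(2,2): OLD=2528739155/16777216 → NEW=255, ERR=-1749450925/16777216
(2,3): OLD=8724452219/134217728 → NEW=0, ERR=8724452219/134217728
(2,4): OLD=826616342769/4294967296 → NEW=255, ERR=-268600317711/4294967296
(2,5): OLD=11636474082215/68719476736 → NEW=255, ERR=-5886992485465/68719476736
(3,0): OLD=3584349427/16777216 → NEW=255, ERR=-693840653/16777216
(3,1): OLD=27089649399/134217728 → NEW=255, ERR=-7135871241/134217728
(3,2): OLD=214224345173/1073741824 → NEW=255, ERR=-59579819947/1073741824
(3,3): OLD=15035410899967/68719476736 → NEW=255, ERR=-2488055667713/68719476736
(3,4): OLD=104242891385887/549755813888 → NEW=255, ERR=-35944841155553/549755813888
(3,5): OLD=1528015245999985/8796093022208 → NEW=255, ERR=-714988474663055/8796093022208
Row 0: ......
Row 1: #####.
Row 2: #.#.##
Row 3: ######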